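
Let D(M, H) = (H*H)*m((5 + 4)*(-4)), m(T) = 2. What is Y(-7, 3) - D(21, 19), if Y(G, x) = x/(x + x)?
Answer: -1443/2 ≈ -721.50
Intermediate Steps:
D(M, H) = 2*H² (D(M, H) = (H*H)*2 = H²*2 = 2*H²)
Y(G, x) = ½ (Y(G, x) = x/((2*x)) = (1/(2*x))*x = ½)
Y(-7, 3) - D(21, 19) = ½ - 2*19² = ½ - 2*361 = ½ - 1*722 = ½ - 722 = -1443/2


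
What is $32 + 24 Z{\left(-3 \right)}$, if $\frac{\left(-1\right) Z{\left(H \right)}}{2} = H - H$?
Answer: $32$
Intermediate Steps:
$Z{\left(H \right)} = 0$ ($Z{\left(H \right)} = - 2 \left(H - H\right) = \left(-2\right) 0 = 0$)
$32 + 24 Z{\left(-3 \right)} = 32 + 24 \cdot 0 = 32 + 0 = 32$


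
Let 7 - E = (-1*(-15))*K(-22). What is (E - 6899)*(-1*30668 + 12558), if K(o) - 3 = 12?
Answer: 128888870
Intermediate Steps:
K(o) = 15 (K(o) = 3 + 12 = 15)
E = -218 (E = 7 - (-1*(-15))*15 = 7 - 15*15 = 7 - 1*225 = 7 - 225 = -218)
(E - 6899)*(-1*30668 + 12558) = (-218 - 6899)*(-1*30668 + 12558) = -7117*(-30668 + 12558) = -7117*(-18110) = 128888870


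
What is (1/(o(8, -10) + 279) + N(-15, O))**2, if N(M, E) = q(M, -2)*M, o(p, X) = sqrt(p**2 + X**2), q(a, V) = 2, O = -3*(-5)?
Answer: 5429044461125/6033716329 + 9320124*sqrt(41)/6033716329 ≈ 899.79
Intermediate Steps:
O = 15
o(p, X) = sqrt(X**2 + p**2)
N(M, E) = 2*M
(1/(o(8, -10) + 279) + N(-15, O))**2 = (1/(sqrt((-10)**2 + 8**2) + 279) + 2*(-15))**2 = (1/(sqrt(100 + 64) + 279) - 30)**2 = (1/(sqrt(164) + 279) - 30)**2 = (1/(2*sqrt(41) + 279) - 30)**2 = (1/(279 + 2*sqrt(41)) - 30)**2 = (-30 + 1/(279 + 2*sqrt(41)))**2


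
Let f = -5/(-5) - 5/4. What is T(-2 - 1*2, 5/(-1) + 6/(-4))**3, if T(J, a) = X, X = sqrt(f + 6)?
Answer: 23*sqrt(23)/8 ≈ 13.788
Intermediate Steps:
f = -1/4 (f = -5*(-1/5) - 5*1/4 = 1 - 5/4 = -1/4 ≈ -0.25000)
X = sqrt(23)/2 (X = sqrt(-1/4 + 6) = sqrt(23/4) = sqrt(23)/2 ≈ 2.3979)
T(J, a) = sqrt(23)/2
T(-2 - 1*2, 5/(-1) + 6/(-4))**3 = (sqrt(23)/2)**3 = 23*sqrt(23)/8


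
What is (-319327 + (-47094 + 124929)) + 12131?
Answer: -229361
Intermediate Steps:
(-319327 + (-47094 + 124929)) + 12131 = (-319327 + 77835) + 12131 = -241492 + 12131 = -229361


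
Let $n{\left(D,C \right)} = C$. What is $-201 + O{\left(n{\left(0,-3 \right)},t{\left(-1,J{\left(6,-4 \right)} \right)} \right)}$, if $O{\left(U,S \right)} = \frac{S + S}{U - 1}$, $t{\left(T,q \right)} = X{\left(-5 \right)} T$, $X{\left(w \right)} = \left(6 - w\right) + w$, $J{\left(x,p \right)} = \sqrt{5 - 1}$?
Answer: $-198$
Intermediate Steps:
$J{\left(x,p \right)} = 2$ ($J{\left(x,p \right)} = \sqrt{4} = 2$)
$X{\left(w \right)} = 6$
$t{\left(T,q \right)} = 6 T$
$O{\left(U,S \right)} = \frac{2 S}{-1 + U}$
$-201 + O{\left(n{\left(0,-3 \right)},t{\left(-1,J{\left(6,-4 \right)} \right)} \right)} = -201 + \frac{2 \cdot 6 \left(-1\right)}{-1 - 3} = -201 + 2 \left(-6\right) \frac{1}{-4} = -201 + 2 \left(-6\right) \left(- \frac{1}{4}\right) = -201 + 3 = -198$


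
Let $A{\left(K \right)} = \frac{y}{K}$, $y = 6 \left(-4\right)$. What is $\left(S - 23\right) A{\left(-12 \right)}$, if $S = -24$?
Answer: $-94$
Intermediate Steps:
$y = -24$
$A{\left(K \right)} = - \frac{24}{K}$
$\left(S - 23\right) A{\left(-12 \right)} = \left(-24 - 23\right) \left(- \frac{24}{-12}\right) = - 47 \left(\left(-24\right) \left(- \frac{1}{12}\right)\right) = \left(-47\right) 2 = -94$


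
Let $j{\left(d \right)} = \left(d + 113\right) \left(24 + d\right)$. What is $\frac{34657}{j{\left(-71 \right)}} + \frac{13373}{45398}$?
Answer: $- \frac{55248578}{3200559} \approx -17.262$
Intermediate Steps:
$j{\left(d \right)} = \left(24 + d\right) \left(113 + d\right)$ ($j{\left(d \right)} = \left(113 + d\right) \left(24 + d\right) = \left(24 + d\right) \left(113 + d\right)$)
$\frac{34657}{j{\left(-71 \right)}} + \frac{13373}{45398} = \frac{34657}{2712 + \left(-71\right)^{2} + 137 \left(-71\right)} + \frac{13373}{45398} = \frac{34657}{2712 + 5041 - 9727} + 13373 \cdot \frac{1}{45398} = \frac{34657}{-1974} + \frac{13373}{45398} = 34657 \left(- \frac{1}{1974}\right) + \frac{13373}{45398} = - \frac{4951}{282} + \frac{13373}{45398} = - \frac{55248578}{3200559}$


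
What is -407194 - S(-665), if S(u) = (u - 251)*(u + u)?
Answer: -1625474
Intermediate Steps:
S(u) = 2*u*(-251 + u) (S(u) = (-251 + u)*(2*u) = 2*u*(-251 + u))
-407194 - S(-665) = -407194 - 2*(-665)*(-251 - 665) = -407194 - 2*(-665)*(-916) = -407194 - 1*1218280 = -407194 - 1218280 = -1625474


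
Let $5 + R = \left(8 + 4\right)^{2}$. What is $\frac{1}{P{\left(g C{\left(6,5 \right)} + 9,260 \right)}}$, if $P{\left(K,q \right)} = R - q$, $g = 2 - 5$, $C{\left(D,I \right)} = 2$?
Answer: $- \frac{1}{121} \approx -0.0082645$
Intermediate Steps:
$g = -3$
$R = 139$ ($R = -5 + \left(8 + 4\right)^{2} = -5 + 12^{2} = -5 + 144 = 139$)
$P{\left(K,q \right)} = 139 - q$
$\frac{1}{P{\left(g C{\left(6,5 \right)} + 9,260 \right)}} = \frac{1}{139 - 260} = \frac{1}{-121} = - \frac{1}{121}$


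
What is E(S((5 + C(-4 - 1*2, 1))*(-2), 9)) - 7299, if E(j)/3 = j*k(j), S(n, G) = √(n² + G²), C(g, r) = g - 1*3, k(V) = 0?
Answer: -7299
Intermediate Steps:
C(g, r) = -3 + g (C(g, r) = g - 3 = -3 + g)
S(n, G) = √(G² + n²)
E(j) = 0 (E(j) = 3*(j*0) = 3*0 = 0)
E(S((5 + C(-4 - 1*2, 1))*(-2), 9)) - 7299 = 0 - 7299 = -7299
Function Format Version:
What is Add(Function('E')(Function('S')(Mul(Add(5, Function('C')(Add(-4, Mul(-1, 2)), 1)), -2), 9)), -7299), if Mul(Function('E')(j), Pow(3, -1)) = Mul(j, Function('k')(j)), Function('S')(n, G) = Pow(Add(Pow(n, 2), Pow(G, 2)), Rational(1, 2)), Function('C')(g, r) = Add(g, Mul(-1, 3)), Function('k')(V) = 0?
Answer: -7299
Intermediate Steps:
Function('C')(g, r) = Add(-3, g) (Function('C')(g, r) = Add(g, -3) = Add(-3, g))
Function('S')(n, G) = Pow(Add(Pow(G, 2), Pow(n, 2)), Rational(1, 2))
Function('E')(j) = 0 (Function('E')(j) = Mul(3, Mul(j, 0)) = Mul(3, 0) = 0)
Add(Function('E')(Function('S')(Mul(Add(5, Function('C')(Add(-4, Mul(-1, 2)), 1)), -2), 9)), -7299) = Add(0, -7299) = -7299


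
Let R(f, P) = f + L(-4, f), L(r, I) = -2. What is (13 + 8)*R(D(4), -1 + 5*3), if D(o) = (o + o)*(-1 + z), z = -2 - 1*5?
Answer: -1386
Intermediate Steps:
z = -7 (z = -2 - 5 = -7)
D(o) = -16*o (D(o) = (o + o)*(-1 - 7) = (2*o)*(-8) = -16*o)
R(f, P) = -2 + f (R(f, P) = f - 2 = -2 + f)
(13 + 8)*R(D(4), -1 + 5*3) = (13 + 8)*(-2 - 16*4) = 21*(-2 - 64) = 21*(-66) = -1386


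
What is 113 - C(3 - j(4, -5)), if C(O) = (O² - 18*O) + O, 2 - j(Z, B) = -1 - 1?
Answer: 95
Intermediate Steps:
j(Z, B) = 4 (j(Z, B) = 2 - (-1 - 1) = 2 - 1*(-2) = 2 + 2 = 4)
C(O) = O² - 17*O
113 - C(3 - j(4, -5)) = 113 - (3 - 1*4)*(-17 + (3 - 1*4)) = 113 - (3 - 4)*(-17 + (3 - 4)) = 113 - (-1)*(-17 - 1) = 113 - (-1)*(-18) = 113 - 1*18 = 113 - 18 = 95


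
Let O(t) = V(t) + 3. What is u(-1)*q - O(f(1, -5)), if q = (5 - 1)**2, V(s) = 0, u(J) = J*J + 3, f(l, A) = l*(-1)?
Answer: 61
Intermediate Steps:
f(l, A) = -l
u(J) = 3 + J**2 (u(J) = J**2 + 3 = 3 + J**2)
O(t) = 3 (O(t) = 0 + 3 = 3)
q = 16 (q = 4**2 = 16)
u(-1)*q - O(f(1, -5)) = (3 + (-1)**2)*16 - 1*3 = (3 + 1)*16 - 3 = 4*16 - 3 = 64 - 3 = 61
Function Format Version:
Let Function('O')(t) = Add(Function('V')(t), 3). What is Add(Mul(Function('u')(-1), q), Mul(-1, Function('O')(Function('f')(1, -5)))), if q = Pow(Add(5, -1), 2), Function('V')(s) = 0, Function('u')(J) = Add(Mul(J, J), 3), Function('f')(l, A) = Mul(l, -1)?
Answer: 61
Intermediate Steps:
Function('f')(l, A) = Mul(-1, l)
Function('u')(J) = Add(3, Pow(J, 2)) (Function('u')(J) = Add(Pow(J, 2), 3) = Add(3, Pow(J, 2)))
Function('O')(t) = 3 (Function('O')(t) = Add(0, 3) = 3)
q = 16 (q = Pow(4, 2) = 16)
Add(Mul(Function('u')(-1), q), Mul(-1, Function('O')(Function('f')(1, -5)))) = Add(Mul(Add(3, Pow(-1, 2)), 16), Mul(-1, 3)) = Add(Mul(Add(3, 1), 16), -3) = Add(Mul(4, 16), -3) = Add(64, -3) = 61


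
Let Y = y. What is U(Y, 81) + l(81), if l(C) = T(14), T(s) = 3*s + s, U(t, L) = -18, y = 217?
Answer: 38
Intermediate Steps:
Y = 217
T(s) = 4*s
l(C) = 56 (l(C) = 4*14 = 56)
U(Y, 81) + l(81) = -18 + 56 = 38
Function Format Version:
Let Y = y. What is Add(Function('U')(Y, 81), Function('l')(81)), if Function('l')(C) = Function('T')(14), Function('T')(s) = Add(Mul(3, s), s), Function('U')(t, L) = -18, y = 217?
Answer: 38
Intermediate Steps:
Y = 217
Function('T')(s) = Mul(4, s)
Function('l')(C) = 56 (Function('l')(C) = Mul(4, 14) = 56)
Add(Function('U')(Y, 81), Function('l')(81)) = Add(-18, 56) = 38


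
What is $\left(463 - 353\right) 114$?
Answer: $12540$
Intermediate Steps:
$\left(463 - 353\right) 114 = 110 \cdot 114 = 12540$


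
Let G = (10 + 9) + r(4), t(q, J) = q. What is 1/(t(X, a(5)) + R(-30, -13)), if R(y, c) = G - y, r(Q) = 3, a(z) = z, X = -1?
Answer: 1/51 ≈ 0.019608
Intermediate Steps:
G = 22 (G = (10 + 9) + 3 = 19 + 3 = 22)
R(y, c) = 22 - y
1/(t(X, a(5)) + R(-30, -13)) = 1/(-1 + (22 - 1*(-30))) = 1/(-1 + (22 + 30)) = 1/(-1 + 52) = 1/51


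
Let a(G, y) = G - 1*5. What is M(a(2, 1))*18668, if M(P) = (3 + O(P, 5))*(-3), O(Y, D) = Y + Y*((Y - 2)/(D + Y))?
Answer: -420030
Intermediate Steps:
a(G, y) = -5 + G (a(G, y) = G - 5 = -5 + G)
O(Y, D) = Y + Y*(-2 + Y)/(D + Y) (O(Y, D) = Y + Y*((-2 + Y)/(D + Y)) = Y + Y*(-2 + Y)/(D + Y))
M(P) = -9 - 3*P*(3 + 2*P)/(5 + P) (M(P) = (3 + P*(-2 + 5 + 2*P)/(5 + P))*(-3) = (3 + P*(3 + 2*P)/(5 + P))*(-3) = -9 - 3*P*(3 + 2*P)/(5 + P))
M(a(2, 1))*18668 = (3*(-15 - 6*(-5 + 2) - 2*(-5 + 2)**2)/(5 + (-5 + 2)))*18668 = (3*(-15 - 6*(-3) - 2*(-3)**2)/(5 - 3))*18668 = (3*(-15 + 18 - 2*9)/2)*18668 = (3*(1/2)*(-15 + 18 - 18))*18668 = (3*(1/2)*(-15))*18668 = -45/2*18668 = -420030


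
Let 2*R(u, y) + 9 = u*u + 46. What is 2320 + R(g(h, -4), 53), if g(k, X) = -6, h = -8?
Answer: 4713/2 ≈ 2356.5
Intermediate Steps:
R(u, y) = 37/2 + u**2/2 (R(u, y) = -9/2 + (u*u + 46)/2 = -9/2 + (u**2 + 46)/2 = -9/2 + (46 + u**2)/2 = -9/2 + (23 + u**2/2) = 37/2 + u**2/2)
2320 + R(g(h, -4), 53) = 2320 + (37/2 + (1/2)*(-6)**2) = 2320 + (37/2 + (1/2)*36) = 2320 + (37/2 + 18) = 2320 + 73/2 = 4713/2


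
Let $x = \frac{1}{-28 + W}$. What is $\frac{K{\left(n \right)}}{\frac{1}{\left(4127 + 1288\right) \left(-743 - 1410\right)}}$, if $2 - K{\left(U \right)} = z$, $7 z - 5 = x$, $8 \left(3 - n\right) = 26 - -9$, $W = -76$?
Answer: $- \frac{10924009815}{728} \approx -1.5006 \cdot 10^{7}$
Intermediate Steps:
$n = - \frac{11}{8}$ ($n = 3 - \frac{26 - -9}{8} = 3 - \frac{26 + 9}{8} = 3 - \frac{35}{8} = - \frac{11}{8} \approx -1.375$)
$x = - \frac{1}{104}$ ($x = \frac{1}{-28 - 76} = \frac{1}{-104} = - \frac{1}{104} \approx -0.0096154$)
$z = \frac{519}{728}$ ($z = \frac{5}{7} + \frac{1}{7} \left(- \frac{1}{104}\right) = \frac{5}{7} - \frac{1}{728} = \frac{519}{728} \approx 0.71291$)
$K{\left(U \right)} = \frac{937}{728}$ ($K{\left(U \right)} = 2 - \frac{519}{728} = \frac{937}{728}$)
$\frac{K{\left(n \right)}}{\frac{1}{\left(4127 + 1288\right) \left(-743 - 1410\right)}} = \frac{937}{728 \frac{1}{\left(4127 + 1288\right) \left(-743 - 1410\right)}} = \frac{937}{728 \frac{1}{5415 \left(-2153\right)}} = \frac{937}{728 \frac{1}{-11658495}} = \frac{937}{728 \left(- \frac{1}{11658495}\right)} = \frac{937}{728} \left(-11658495\right) = - \frac{10924009815}{728}$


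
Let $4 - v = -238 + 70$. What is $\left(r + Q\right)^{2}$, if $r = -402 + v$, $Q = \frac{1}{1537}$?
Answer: $\frac{124968613081}{2362369} \approx 52900.0$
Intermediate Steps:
$Q = \frac{1}{1537} \approx 0.00065062$
$v = 172$ ($v = 4 - \left(-238 + 70\right) = 4 - -168 = 4 + 168 = 172$)
$r = -230$ ($r = -402 + 172 = -230$)
$\left(r + Q\right)^{2} = \left(-230 + \frac{1}{1537}\right)^{2} = \left(- \frac{353509}{1537}\right)^{2} = \frac{124968613081}{2362369}$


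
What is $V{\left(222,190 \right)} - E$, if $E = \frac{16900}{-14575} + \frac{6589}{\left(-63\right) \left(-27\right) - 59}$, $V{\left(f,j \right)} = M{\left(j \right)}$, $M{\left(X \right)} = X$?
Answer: $\frac{179152945}{957286} \approx 187.15$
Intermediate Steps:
$V{\left(f,j \right)} = j$
$E = \frac{2731395}{957286}$ ($E = 16900 \left(- \frac{1}{14575}\right) + \frac{6589}{1701 - 59} = - \frac{676}{583} + \frac{6589}{1642} = \frac{2731395}{957286} \approx 2.8533$)
$V{\left(222,190 \right)} - E = 190 - \frac{2731395}{957286} = \frac{179152945}{957286}$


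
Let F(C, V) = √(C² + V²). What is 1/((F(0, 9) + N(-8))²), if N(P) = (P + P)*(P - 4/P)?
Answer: 1/16641 ≈ 6.0093e-5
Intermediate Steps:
N(P) = 2*P*(P - 4/P) (N(P) = (2*P)*(P - 4/P) = 2*P*(P - 4/P))
1/((F(0, 9) + N(-8))²) = 1/((√(0² + 9²) + (-8 + 2*(-8)²))²) = 1/((√(0 + 81) + (-8 + 2*64))²) = 1/((√81 + (-8 + 128))²) = 1/((9 + 120)²) = 1/(129²) = 1/16641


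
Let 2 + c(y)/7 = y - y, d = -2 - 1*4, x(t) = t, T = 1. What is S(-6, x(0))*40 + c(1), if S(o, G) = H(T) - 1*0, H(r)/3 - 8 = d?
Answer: 226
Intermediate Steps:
d = -6 (d = -2 - 4 = -6)
H(r) = 6 (H(r) = 24 + 3*(-6) = 24 - 18 = 6)
S(o, G) = 6 (S(o, G) = 6 - 1*0 = 6 + 0 = 6)
c(y) = -14 (c(y) = -14 + 7*(y - y) = -14 + 7*0 = -14 + 0 = -14)
S(-6, x(0))*40 + c(1) = 6*40 - 14 = 240 - 14 = 226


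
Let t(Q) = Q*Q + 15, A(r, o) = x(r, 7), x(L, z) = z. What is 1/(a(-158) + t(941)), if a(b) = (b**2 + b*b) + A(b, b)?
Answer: 1/935431 ≈ 1.0690e-6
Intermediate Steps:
A(r, o) = 7
t(Q) = 15 + Q**2 (t(Q) = Q**2 + 15 = 15 + Q**2)
a(b) = 7 + 2*b**2 (a(b) = (b**2 + b*b) + 7 = (b**2 + b**2) + 7 = 2*b**2 + 7 = 7 + 2*b**2)
1/(a(-158) + t(941)) = 1/((7 + 2*(-158)**2) + (15 + 941**2)) = 1/((7 + 2*24964) + (15 + 885481)) = 1/((7 + 49928) + 885496) = 1/(49935 + 885496) = 1/935431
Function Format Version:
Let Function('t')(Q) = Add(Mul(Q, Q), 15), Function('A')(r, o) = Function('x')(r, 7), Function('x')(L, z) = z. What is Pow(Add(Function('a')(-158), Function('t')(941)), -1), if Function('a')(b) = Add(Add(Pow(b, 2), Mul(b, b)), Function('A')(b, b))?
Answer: Rational(1, 935431) ≈ 1.0690e-6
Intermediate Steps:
Function('A')(r, o) = 7
Function('t')(Q) = Add(15, Pow(Q, 2)) (Function('t')(Q) = Add(Pow(Q, 2), 15) = Add(15, Pow(Q, 2)))
Function('a')(b) = Add(7, Mul(2, Pow(b, 2))) (Function('a')(b) = Add(Add(Pow(b, 2), Mul(b, b)), 7) = Add(Add(Pow(b, 2), Pow(b, 2)), 7) = Add(Mul(2, Pow(b, 2)), 7) = Add(7, Mul(2, Pow(b, 2))))
Pow(Add(Function('a')(-158), Function('t')(941)), -1) = Pow(Add(Add(7, Mul(2, Pow(-158, 2))), Add(15, Pow(941, 2))), -1) = Pow(Add(Add(7, Mul(2, 24964)), Add(15, 885481)), -1) = Pow(Add(Add(7, 49928), 885496), -1) = Pow(Add(49935, 885496), -1) = Pow(935431, -1) = Rational(1, 935431)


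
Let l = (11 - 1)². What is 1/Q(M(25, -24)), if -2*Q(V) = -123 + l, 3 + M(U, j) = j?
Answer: 2/23 ≈ 0.086957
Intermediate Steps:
M(U, j) = -3 + j
l = 100 (l = 10² = 100)
Q(V) = 23/2 (Q(V) = -(-123 + 100)/2 = -½*(-23) = 23/2)
1/Q(M(25, -24)) = 1/(23/2) = 2/23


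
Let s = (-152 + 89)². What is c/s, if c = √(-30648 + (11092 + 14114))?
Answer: I*√5442/3969 ≈ 0.018587*I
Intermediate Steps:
s = 3969 (s = (-63)² = 3969)
c = I*√5442 (c = √(-30648 + 25206) = √(-5442) = I*√5442 ≈ 73.77*I)
c/s = (I*√5442)/3969 = (I*√5442)*(1/3969) = I*√5442/3969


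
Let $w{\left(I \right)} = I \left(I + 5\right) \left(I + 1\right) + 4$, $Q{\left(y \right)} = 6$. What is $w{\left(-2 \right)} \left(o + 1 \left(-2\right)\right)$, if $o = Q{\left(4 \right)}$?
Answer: $40$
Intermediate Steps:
$o = 6$
$w{\left(I \right)} = 4 + I \left(1 + I\right) \left(5 + I\right)$ ($w{\left(I \right)} = I \left(5 + I\right) \left(1 + I\right) + 4 = I \left(1 + I\right) \left(5 + I\right) + 4 = 4 + I \left(1 + I\right) \left(5 + I\right)$)
$w{\left(-2 \right)} \left(o + 1 \left(-2\right)\right) = \left(4 + \left(-2\right)^{3} + 5 \left(-2\right) + 6 \left(-2\right)^{2}\right) \left(6 + 1 \left(-2\right)\right) = \left(4 - 8 - 10 + 6 \cdot 4\right) \left(6 - 2\right) = \left(4 - 8 - 10 + 24\right) 4 = 10 \cdot 4 = 40$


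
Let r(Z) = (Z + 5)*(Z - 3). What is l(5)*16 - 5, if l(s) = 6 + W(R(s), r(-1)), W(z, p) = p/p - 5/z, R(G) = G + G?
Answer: 99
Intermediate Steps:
R(G) = 2*G
r(Z) = (-3 + Z)*(5 + Z) (r(Z) = (5 + Z)*(-3 + Z) = (-3 + Z)*(5 + Z))
W(z, p) = 1 - 5/z
l(s) = 6 + (-5 + 2*s)/(2*s) (l(s) = 6 + (-5 + 2*s)/((2*s)) = 6 + (1/(2*s))*(-5 + 2*s) = 6 + (-5 + 2*s)/(2*s))
l(5)*16 - 5 = (7 - 5/2/5)*16 - 5 = (7 - 5/2*⅕)*16 - 5 = (7 - ½)*16 - 5 = (13/2)*16 - 5 = 104 - 5 = 99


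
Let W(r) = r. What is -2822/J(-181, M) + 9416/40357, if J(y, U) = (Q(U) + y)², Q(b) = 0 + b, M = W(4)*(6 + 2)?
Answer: 95157162/895965757 ≈ 0.10621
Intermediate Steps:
M = 32 (M = 4*(6 + 2) = 4*8 = 32)
Q(b) = b
J(y, U) = (U + y)²
-2822/J(-181, M) + 9416/40357 = -2822/(32 - 181)² + 9416/40357 = -2822/((-149)²) + 9416*(1/40357) = -2822/22201 + 9416/40357 = 95157162/895965757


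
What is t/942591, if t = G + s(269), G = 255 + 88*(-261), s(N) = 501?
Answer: -7404/314197 ≈ -0.023565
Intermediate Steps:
G = -22713 (G = 255 - 22968 = -22713)
t = -22212 (t = -22713 + 501 = -22212)
t/942591 = -22212/942591 = -22212*1/942591 = -7404/314197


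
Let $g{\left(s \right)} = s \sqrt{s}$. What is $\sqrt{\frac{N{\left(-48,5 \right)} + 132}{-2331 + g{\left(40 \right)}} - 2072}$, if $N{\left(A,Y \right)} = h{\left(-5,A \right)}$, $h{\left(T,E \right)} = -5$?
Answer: $\frac{\sqrt{-4829959 + 165760 \sqrt{10}}}{\sqrt{2331 - 80 \sqrt{10}}} \approx 45.52 i$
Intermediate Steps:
$g{\left(s \right)} = s^{\frac{3}{2}}$
$N{\left(A,Y \right)} = -5$
$\sqrt{\frac{N{\left(-48,5 \right)} + 132}{-2331 + g{\left(40 \right)}} - 2072} = \sqrt{\frac{-5 + 132}{-2331 + 40^{\frac{3}{2}}} - 2072} = \sqrt{\frac{127}{-2331 + 80 \sqrt{10}} - 2072} = \sqrt{-2072 + \frac{127}{-2331 + 80 \sqrt{10}}}$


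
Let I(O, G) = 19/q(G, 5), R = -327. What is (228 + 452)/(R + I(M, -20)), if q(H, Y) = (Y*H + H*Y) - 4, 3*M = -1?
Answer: -138720/66727 ≈ -2.0789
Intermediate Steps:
M = -⅓ (M = (⅓)*(-1) = -⅓ ≈ -0.33333)
q(H, Y) = -4 + 2*H*Y (q(H, Y) = (H*Y + H*Y) - 4 = 2*H*Y - 4 = -4 + 2*H*Y)
I(O, G) = 19/(-4 + 10*G) (I(O, G) = 19/(-4 + 2*G*5) = 19/(-4 + 10*G))
(228 + 452)/(R + I(M, -20)) = (228 + 452)/(-327 + 19/(2*(-2 + 5*(-20)))) = 680/(-327 + 19/(2*(-2 - 100))) = 680/(-327 + (19/2)/(-102)) = 680/(-327 + (19/2)*(-1/102)) = 680/(-327 - 19/204) = 680/(-66727/204) = 680*(-204/66727) = -138720/66727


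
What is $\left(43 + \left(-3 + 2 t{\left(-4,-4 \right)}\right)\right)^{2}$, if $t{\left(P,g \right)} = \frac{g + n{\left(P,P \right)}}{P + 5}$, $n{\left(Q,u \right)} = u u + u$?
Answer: $3136$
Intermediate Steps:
$n{\left(Q,u \right)} = u + u^{2}$ ($n{\left(Q,u \right)} = u^{2} + u = u + u^{2}$)
$t{\left(P,g \right)} = \frac{g + P \left(1 + P\right)}{5 + P}$ ($t{\left(P,g \right)} = \frac{g + P \left(1 + P\right)}{P + 5} = \frac{g + P \left(1 + P\right)}{5 + P}$)
$\left(43 + \left(-3 + 2 t{\left(-4,-4 \right)}\right)\right)^{2} = \left(43 - \left(3 - 2 \frac{-4 - 4 \left(1 - 4\right)}{5 - 4}\right)\right)^{2} = \left(43 - \left(3 - 2 \frac{-4 - -12}{1}\right)\right)^{2} = \left(43 - \left(3 - 2 \cdot 1 \left(-4 + 12\right)\right)\right)^{2} = \left(43 - \left(3 - 2 \cdot 1 \cdot 8\right)\right)^{2} = \left(43 + \left(-3 + 2 \cdot 8\right)\right)^{2} = \left(43 + \left(-3 + 16\right)\right)^{2} = \left(43 + 13\right)^{2} = 56^{2} = 3136$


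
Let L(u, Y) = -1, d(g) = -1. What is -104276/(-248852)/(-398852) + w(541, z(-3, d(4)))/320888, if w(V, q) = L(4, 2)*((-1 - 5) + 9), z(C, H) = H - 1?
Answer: -20701641925/1990611017123672 ≈ -1.0400e-5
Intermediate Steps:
z(C, H) = -1 + H
w(V, q) = -3 (w(V, q) = -((-1 - 5) + 9) = -(-6 + 9) = -1*3 = -3)
-104276/(-248852)/(-398852) + w(541, z(-3, d(4)))/320888 = -104276/(-248852)/(-398852) - 3/320888 = -104276*(-1/248852)*(-1/398852) - 3*1/320888 = (26069/62213)*(-1/398852) - 3/320888 = -26069/24813779476 - 3/320888 = -20701641925/1990611017123672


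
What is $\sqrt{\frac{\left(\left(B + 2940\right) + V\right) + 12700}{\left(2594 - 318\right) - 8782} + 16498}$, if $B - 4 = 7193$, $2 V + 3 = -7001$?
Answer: $\frac{\sqrt{698202144418}}{6506} \approx 128.43$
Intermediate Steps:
$V = -3502$ ($V = - \frac{3}{2} + \frac{1}{2} \left(-7001\right) = - \frac{3}{2} - \frac{7001}{2} = -3502$)
$B = 7197$ ($B = 4 + 7193 = 7197$)
$\sqrt{\frac{\left(\left(B + 2940\right) + V\right) + 12700}{\left(2594 - 318\right) - 8782} + 16498} = \sqrt{\frac{\left(\left(7197 + 2940\right) - 3502\right) + 12700}{\left(2594 - 318\right) - 8782} + 16498} = \sqrt{\frac{\left(10137 - 3502\right) + 12700}{\left(2594 - 318\right) - 8782} + 16498} = \sqrt{\frac{6635 + 12700}{2276 - 8782} + 16498} = \sqrt{\frac{19335}{-6506} + 16498} = \sqrt{19335 \left(- \frac{1}{6506}\right) + 16498} = \sqrt{- \frac{19335}{6506} + 16498} = \sqrt{\frac{107316653}{6506}} = \frac{\sqrt{698202144418}}{6506}$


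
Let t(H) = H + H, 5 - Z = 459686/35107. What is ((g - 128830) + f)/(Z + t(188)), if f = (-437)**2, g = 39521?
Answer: 3568977620/12916081 ≈ 276.32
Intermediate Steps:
Z = -284151/35107 (Z = 5 - 459686/35107 = -284151/35107 ≈ -8.0939)
t(H) = 2*H
f = 190969
((g - 128830) + f)/(Z + t(188)) = ((39521 - 128830) + 190969)/(-284151/35107 + 2*188) = (-89309 + 190969)/(-284151/35107 + 376) = 101660/(12916081/35107) = 101660*(35107/12916081) = 3568977620/12916081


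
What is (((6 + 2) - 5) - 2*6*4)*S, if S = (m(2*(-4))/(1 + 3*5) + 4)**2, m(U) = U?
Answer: -2205/4 ≈ -551.25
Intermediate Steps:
S = 49/4 (S = ((2*(-4))/(1 + 3*5) + 4)**2 = (-8/(1 + 15) + 4)**2 = (-8/16 + 4)**2 = (-8*1/16 + 4)**2 = (-1/2 + 4)**2 = (7/2)**2 = 49/4 ≈ 12.250)
(((6 + 2) - 5) - 2*6*4)*S = (((6 + 2) - 5) - 2*6*4)*(49/4) = ((8 - 5) - 12*4)*(49/4) = (3 - 48)*(49/4) = -45*49/4 = -2205/4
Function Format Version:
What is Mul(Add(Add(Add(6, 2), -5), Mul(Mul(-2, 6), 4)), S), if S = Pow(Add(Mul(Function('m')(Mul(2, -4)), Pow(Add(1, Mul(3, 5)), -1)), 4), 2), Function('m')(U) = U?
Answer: Rational(-2205, 4) ≈ -551.25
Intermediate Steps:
S = Rational(49, 4) (S = Pow(Add(Mul(Mul(2, -4), Pow(Add(1, Mul(3, 5)), -1)), 4), 2) = Pow(Add(Mul(-8, Pow(Add(1, 15), -1)), 4), 2) = Pow(Add(Mul(-8, Pow(16, -1)), 4), 2) = Pow(Add(Mul(-8, Rational(1, 16)), 4), 2) = Pow(Add(Rational(-1, 2), 4), 2) = Pow(Rational(7, 2), 2) = Rational(49, 4) ≈ 12.250)
Mul(Add(Add(Add(6, 2), -5), Mul(Mul(-2, 6), 4)), S) = Mul(Add(Add(Add(6, 2), -5), Mul(Mul(-2, 6), 4)), Rational(49, 4)) = Mul(Add(Add(8, -5), Mul(-12, 4)), Rational(49, 4)) = Mul(Add(3, -48), Rational(49, 4)) = Mul(-45, Rational(49, 4)) = Rational(-2205, 4)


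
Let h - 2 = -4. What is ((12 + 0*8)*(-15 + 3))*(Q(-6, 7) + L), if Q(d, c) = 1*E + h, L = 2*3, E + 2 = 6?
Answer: -1152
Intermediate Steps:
E = 4 (E = -2 + 6 = 4)
h = -2 (h = 2 - 4 = -2)
L = 6
Q(d, c) = 2 (Q(d, c) = 1*4 - 2 = 4 - 2 = 2)
((12 + 0*8)*(-15 + 3))*(Q(-6, 7) + L) = ((12 + 0*8)*(-15 + 3))*(2 + 6) = ((12 + 0)*(-12))*8 = (12*(-12))*8 = -144*8 = -1152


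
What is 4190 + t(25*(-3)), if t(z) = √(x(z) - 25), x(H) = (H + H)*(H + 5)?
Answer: 4190 + 5*√419 ≈ 4292.3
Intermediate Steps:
x(H) = 2*H*(5 + H) (x(H) = (2*H)*(5 + H) = 2*H*(5 + H))
t(z) = √(-25 + 2*z*(5 + z)) (t(z) = √(2*z*(5 + z) - 25) = √(-25 + 2*z*(5 + z)))
4190 + t(25*(-3)) = 4190 + √(-25 + 2*(25*(-3))*(5 + 25*(-3))) = 4190 + √(-25 + 2*(-75)*(5 - 75)) = 4190 + √(-25 + 2*(-75)*(-70)) = 4190 + √(-25 + 10500) = 4190 + √10475 = 4190 + 5*√419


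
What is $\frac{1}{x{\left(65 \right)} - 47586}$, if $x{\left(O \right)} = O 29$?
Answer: $- \frac{1}{45701} \approx -2.1881 \cdot 10^{-5}$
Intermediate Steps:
$x{\left(O \right)} = 29 O$
$\frac{1}{x{\left(65 \right)} - 47586} = \frac{1}{29 \cdot 65 - 47586} = \frac{1}{1885 - 47586} = \frac{1}{-45701} = - \frac{1}{45701}$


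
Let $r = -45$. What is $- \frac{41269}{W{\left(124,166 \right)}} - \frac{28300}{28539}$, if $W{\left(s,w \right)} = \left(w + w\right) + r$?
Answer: $- \frac{169414013}{1170099} \approx -144.79$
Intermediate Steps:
$W{\left(s,w \right)} = -45 + 2 w$ ($W{\left(s,w \right)} = \left(w + w\right) - 45 = 2 w - 45 = -45 + 2 w$)
$- \frac{41269}{W{\left(124,166 \right)}} - \frac{28300}{28539} = - \frac{41269}{-45 + 2 \cdot 166} - \frac{28300}{28539} = - \frac{41269}{-45 + 332} - \frac{28300}{28539} = - \frac{41269}{287} - \frac{28300}{28539} = - \frac{169414013}{1170099}$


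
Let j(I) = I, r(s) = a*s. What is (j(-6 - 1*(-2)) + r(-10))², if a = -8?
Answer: 5776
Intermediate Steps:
r(s) = -8*s
(j(-6 - 1*(-2)) + r(-10))² = ((-6 - 1*(-2)) - 8*(-10))² = ((-6 + 2) + 80)² = (-4 + 80)² = 76² = 5776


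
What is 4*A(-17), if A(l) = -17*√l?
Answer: -68*I*√17 ≈ -280.37*I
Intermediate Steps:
4*A(-17) = 4*(-17*I*√17) = -68*I*√17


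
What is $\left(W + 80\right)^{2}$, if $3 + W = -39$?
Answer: $1444$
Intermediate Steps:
$W = -42$ ($W = -3 - 39 = -42$)
$\left(W + 80\right)^{2} = \left(-42 + 80\right)^{2} = 38^{2} = 1444$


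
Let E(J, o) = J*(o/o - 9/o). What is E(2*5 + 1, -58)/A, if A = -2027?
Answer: -737/117566 ≈ -0.0062688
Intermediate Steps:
E(J, o) = J*(1 - 9/o)
E(2*5 + 1, -58)/A = ((2*5 + 1)*(-9 - 58)/(-58))/(-2027) = ((10 + 1)*(-1/58)*(-67))*(-1/2027) = (11*(-1/58)*(-67))*(-1/2027) = (737/58)*(-1/2027) = -737/117566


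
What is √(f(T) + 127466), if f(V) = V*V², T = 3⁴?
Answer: √658907 ≈ 811.73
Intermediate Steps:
T = 81
f(V) = V³
√(f(T) + 127466) = √(81³ + 127466) = √(531441 + 127466) = √658907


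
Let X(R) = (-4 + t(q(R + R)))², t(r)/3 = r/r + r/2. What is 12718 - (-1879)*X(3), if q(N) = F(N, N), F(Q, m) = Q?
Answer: 132974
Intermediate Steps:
q(N) = N
t(r) = 3 + 3*r/2 (t(r) = 3*(r/r + r/2) = 3*(1 + r*(½)) = 3*(1 + r/2) = 3 + 3*r/2)
X(R) = (-1 + 3*R)² (X(R) = (-4 + (3 + 3*(R + R)/2))² = (-4 + (3 + 3*(2*R)/2))² = (-4 + (3 + 3*R))² = (-1 + 3*R)²)
12718 - (-1879)*X(3) = 12718 - (-1879)*(-1 + 3*3)² = 12718 - (-1879)*(-1 + 9)² = 12718 - (-1879)*8² = 12718 - (-1879)*64 = 12718 - 1*(-120256) = 12718 + 120256 = 132974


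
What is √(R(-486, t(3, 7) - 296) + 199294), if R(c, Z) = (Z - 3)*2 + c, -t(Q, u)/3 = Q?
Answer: 4*√12387 ≈ 445.19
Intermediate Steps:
t(Q, u) = -3*Q
R(c, Z) = -6 + c + 2*Z (R(c, Z) = (-3 + Z)*2 + c = (-6 + 2*Z) + c = -6 + c + 2*Z)
√(R(-486, t(3, 7) - 296) + 199294) = √((-6 - 486 + 2*(-3*3 - 296)) + 199294) = √((-6 - 486 + 2*(-9 - 296)) + 199294) = √((-6 - 486 + 2*(-305)) + 199294) = √((-6 - 486 - 610) + 199294) = √(-1102 + 199294) = √198192 = 4*√12387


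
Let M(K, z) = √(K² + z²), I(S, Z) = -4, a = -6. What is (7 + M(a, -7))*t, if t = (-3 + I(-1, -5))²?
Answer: 343 + 49*√85 ≈ 794.76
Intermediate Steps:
t = 49 (t = (-3 - 4)² = (-7)² = 49)
(7 + M(a, -7))*t = (7 + √((-6)² + (-7)²))*49 = (7 + √(36 + 49))*49 = (7 + √85)*49 = 343 + 49*√85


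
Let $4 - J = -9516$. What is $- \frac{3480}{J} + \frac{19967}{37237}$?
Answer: $\frac{1512527}{8862406} \approx 0.17067$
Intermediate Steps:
$J = 9520$ ($J = 4 - -9516 = 4 + 9516 = 9520$)
$- \frac{3480}{J} + \frac{19967}{37237} = - \frac{3480}{9520} + \frac{19967}{37237} = \left(-3480\right) \frac{1}{9520} + 19967 \cdot \frac{1}{37237} = - \frac{87}{238} + \frac{19967}{37237} = \frac{1512527}{8862406}$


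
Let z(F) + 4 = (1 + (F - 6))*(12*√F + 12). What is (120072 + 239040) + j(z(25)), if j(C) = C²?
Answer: 2421208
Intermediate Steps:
z(F) = -4 + (-5 + F)*(12 + 12*√F) (z(F) = -4 + (1 + (F - 6))*(12*√F + 12) = -4 + (1 + (-6 + F))*(12 + 12*√F) = -4 + (-5 + F)*(12 + 12*√F))
(120072 + 239040) + j(z(25)) = (120072 + 239040) + (-64 - 60*√25 + 12*25 + 12*25^(3/2))² = 359112 + (-64 - 60*5 + 300 + 12*125)² = 359112 + (-64 - 300 + 300 + 1500)² = 359112 + 1436² = 359112 + 2062096 = 2421208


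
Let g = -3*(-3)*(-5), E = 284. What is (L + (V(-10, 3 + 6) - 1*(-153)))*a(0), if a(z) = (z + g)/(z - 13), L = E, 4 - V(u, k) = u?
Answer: 20295/13 ≈ 1561.2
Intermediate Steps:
V(u, k) = 4 - u
L = 284
g = -45 (g = 9*(-5) = -45)
a(z) = (-45 + z)/(-13 + z) (a(z) = (z - 45)/(z - 13) = (-45 + z)/(-13 + z))
(L + (V(-10, 3 + 6) - 1*(-153)))*a(0) = (284 + ((4 - 1*(-10)) - 1*(-153)))*((-45 + 0)/(-13 + 0)) = (284 + ((4 + 10) + 153))*(-45/(-13)) = (284 + (14 + 153))*(-1/13*(-45)) = (284 + 167)*(45/13) = 451*(45/13) = 20295/13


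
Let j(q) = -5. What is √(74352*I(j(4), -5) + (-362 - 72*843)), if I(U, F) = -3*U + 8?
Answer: √1649038 ≈ 1284.1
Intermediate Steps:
I(U, F) = 8 - 3*U
√(74352*I(j(4), -5) + (-362 - 72*843)) = √(74352*(8 - 3*(-5)) + (-362 - 72*843)) = √(74352*(8 + 15) + (-362 - 60696)) = √(74352*23 - 61058) = √(1710096 - 61058) = √1649038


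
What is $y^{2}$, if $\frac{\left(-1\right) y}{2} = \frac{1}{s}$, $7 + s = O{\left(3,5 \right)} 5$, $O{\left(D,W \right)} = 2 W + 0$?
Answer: $\frac{4}{1849} \approx 0.0021633$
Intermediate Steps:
$O{\left(D,W \right)} = 2 W$
$s = 43$ ($s = -7 + 2 \cdot 5 \cdot 5 = -7 + 10 \cdot 5 = -7 + 50 = 43$)
$y = - \frac{2}{43} \approx -0.046512$
$y^{2} = \left(- \frac{2}{43}\right)^{2} = \frac{4}{1849}$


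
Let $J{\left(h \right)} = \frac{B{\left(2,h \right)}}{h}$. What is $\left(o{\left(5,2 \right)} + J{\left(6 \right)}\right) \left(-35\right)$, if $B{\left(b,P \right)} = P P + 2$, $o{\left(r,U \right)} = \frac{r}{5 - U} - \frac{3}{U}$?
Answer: $- \frac{455}{2} \approx -227.5$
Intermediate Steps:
$o{\left(r,U \right)} = - \frac{3}{U} + \frac{r}{5 - U}$
$B{\left(b,P \right)} = 2 + P^{2}$ ($B{\left(b,P \right)} = P^{2} + 2 = 2 + P^{2}$)
$J{\left(h \right)} = \frac{2 + h^{2}}{h}$
$\left(o{\left(5,2 \right)} + J{\left(6 \right)}\right) \left(-35\right) = \left(\frac{15 - 6 - 2 \cdot 5}{2 \left(-5 + 2\right)} + \left(6 + \frac{2}{6}\right)\right) \left(-35\right) = \left(\frac{15 - 6 - 10}{2 \left(-3\right)} + \left(6 + 2 \cdot \frac{1}{6}\right)\right) \left(-35\right) = \left(\frac{1}{2} \left(- \frac{1}{3}\right) \left(-1\right) + \left(6 + \frac{1}{3}\right)\right) \left(-35\right) = \left(\frac{1}{6} + \frac{19}{3}\right) \left(-35\right) = \frac{13}{2} \left(-35\right) = - \frac{455}{2}$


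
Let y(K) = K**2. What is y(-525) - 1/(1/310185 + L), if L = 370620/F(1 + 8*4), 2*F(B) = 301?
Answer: 63372121530472440/229921529701 ≈ 2.7563e+5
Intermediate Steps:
F(B) = 301/2 (F(B) = (1/2)*301 = 301/2)
L = 741240/301 (L = 370620/(301/2) = 370620*(2/301) = 741240/301 ≈ 2462.6)
y(-525) - 1/(1/310185 + L) = (-525)**2 - 1/(1/310185 + 741240/301) = 275625 - 1/(1/310185 + 741240/301) = 275625 - 1/229921529701/93365685 = 275625 - 1*93365685/229921529701 = 275625 - 93365685/229921529701 = 63372121530472440/229921529701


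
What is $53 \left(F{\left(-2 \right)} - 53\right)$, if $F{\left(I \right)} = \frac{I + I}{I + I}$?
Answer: $-2756$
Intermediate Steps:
$F{\left(I \right)} = 1$ ($F{\left(I \right)} = \frac{2 I}{2 I} = 2 I \frac{1}{2 I} = 1$)
$53 \left(F{\left(-2 \right)} - 53\right) = 53 \left(1 - 53\right) = 53 \left(-52\right) = -2756$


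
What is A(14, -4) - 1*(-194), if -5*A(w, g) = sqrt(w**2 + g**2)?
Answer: 194 - 2*sqrt(53)/5 ≈ 191.09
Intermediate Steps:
A(w, g) = -sqrt(g**2 + w**2)/5 (A(w, g) = -sqrt(w**2 + g**2)/5 = -sqrt(g**2 + w**2)/5)
A(14, -4) - 1*(-194) = -sqrt((-4)**2 + 14**2)/5 - 1*(-194) = -sqrt(16 + 196)/5 + 194 = -2*sqrt(53)/5 + 194 = 194 - 2*sqrt(53)/5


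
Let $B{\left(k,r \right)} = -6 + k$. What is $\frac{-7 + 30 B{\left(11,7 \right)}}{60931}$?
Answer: $\frac{11}{4687} \approx 0.0023469$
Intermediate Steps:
$\frac{-7 + 30 B{\left(11,7 \right)}}{60931} = \frac{-7 + 30 \left(-6 + 11\right)}{60931} = \left(-7 + 30 \cdot 5\right) \frac{1}{60931} = \left(-7 + 150\right) \frac{1}{60931} = 143 \cdot \frac{1}{60931} = \frac{11}{4687}$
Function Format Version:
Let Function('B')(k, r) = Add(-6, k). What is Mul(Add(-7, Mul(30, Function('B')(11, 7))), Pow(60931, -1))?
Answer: Rational(11, 4687) ≈ 0.0023469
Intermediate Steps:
Mul(Add(-7, Mul(30, Function('B')(11, 7))), Pow(60931, -1)) = Mul(Add(-7, Mul(30, Add(-6, 11))), Pow(60931, -1)) = Mul(Add(-7, Mul(30, 5)), Rational(1, 60931)) = Mul(Add(-7, 150), Rational(1, 60931)) = Mul(143, Rational(1, 60931)) = Rational(11, 4687)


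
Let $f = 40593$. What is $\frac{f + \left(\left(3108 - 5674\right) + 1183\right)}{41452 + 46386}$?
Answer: $\frac{19605}{43919} \approx 0.44639$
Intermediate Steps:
$\frac{f + \left(\left(3108 - 5674\right) + 1183\right)}{41452 + 46386} = \frac{40593 + \left(\left(3108 - 5674\right) + 1183\right)}{41452 + 46386} = \frac{40593 + \left(\left(3108 - 5674\right) + 1183\right)}{87838} = \left(40593 + \left(-2566 + 1183\right)\right) \frac{1}{87838} = \left(40593 - 1383\right) \frac{1}{87838} = 39210 \cdot \frac{1}{87838} = \frac{19605}{43919}$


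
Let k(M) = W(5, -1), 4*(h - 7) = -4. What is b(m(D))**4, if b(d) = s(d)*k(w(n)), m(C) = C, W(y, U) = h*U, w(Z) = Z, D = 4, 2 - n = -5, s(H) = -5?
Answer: 810000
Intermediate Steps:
h = 6 (h = 7 + (1/4)*(-4) = 7 - 1 = 6)
n = 7 (n = 2 - 1*(-5) = 2 + 5 = 7)
W(y, U) = 6*U
k(M) = -6 (k(M) = 6*(-1) = -6)
b(d) = 30 (b(d) = -5*(-6) = 30)
b(m(D))**4 = 30**4 = 810000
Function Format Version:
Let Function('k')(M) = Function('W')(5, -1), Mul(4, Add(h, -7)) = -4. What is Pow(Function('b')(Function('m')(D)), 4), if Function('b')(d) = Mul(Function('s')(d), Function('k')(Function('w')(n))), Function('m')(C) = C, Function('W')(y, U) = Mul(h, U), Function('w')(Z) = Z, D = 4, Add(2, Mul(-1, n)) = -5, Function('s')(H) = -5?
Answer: 810000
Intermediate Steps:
h = 6 (h = Add(7, Mul(Rational(1, 4), -4)) = Add(7, -1) = 6)
n = 7 (n = Add(2, Mul(-1, -5)) = Add(2, 5) = 7)
Function('W')(y, U) = Mul(6, U)
Function('k')(M) = -6 (Function('k')(M) = Mul(6, -1) = -6)
Function('b')(d) = 30 (Function('b')(d) = Mul(-5, -6) = 30)
Pow(Function('b')(Function('m')(D)), 4) = Pow(30, 4) = 810000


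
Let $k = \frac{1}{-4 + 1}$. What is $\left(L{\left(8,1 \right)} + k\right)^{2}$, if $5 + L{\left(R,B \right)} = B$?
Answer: $\frac{169}{9} \approx 18.778$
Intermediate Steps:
$L{\left(R,B \right)} = -5 + B$
$k = - \frac{1}{3}$ ($k = \frac{1}{-3} = - \frac{1}{3} \approx -0.33333$)
$\left(L{\left(8,1 \right)} + k\right)^{2} = \left(\left(-5 + 1\right) - \frac{1}{3}\right)^{2} = \left(-4 - \frac{1}{3}\right)^{2} = \left(- \frac{13}{3}\right)^{2} = \frac{169}{9}$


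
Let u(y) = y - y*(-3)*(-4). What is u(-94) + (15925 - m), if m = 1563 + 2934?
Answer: 12462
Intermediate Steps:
m = 4497
u(y) = -11*y (u(y) = y - (-3*y)*(-4) = y - 12*y = -11*y)
u(-94) + (15925 - m) = -11*(-94) + (15925 - 1*4497) = 1034 + (15925 - 4497) = 1034 + 11428 = 12462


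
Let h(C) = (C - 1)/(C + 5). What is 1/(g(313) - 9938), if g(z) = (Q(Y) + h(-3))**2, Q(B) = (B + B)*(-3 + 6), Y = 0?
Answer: -1/9934 ≈ -0.00010066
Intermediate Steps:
h(C) = (-1 + C)/(5 + C)
Q(B) = 6*B (Q(B) = (2*B)*3 = 6*B)
g(z) = 4 (g(z) = (6*0 + (-1 - 3)/(5 - 3))**2 = (0 - 4/2)**2 = (0 + (1/2)*(-4))**2 = (0 - 2)**2 = (-2)**2 = 4)
1/(g(313) - 9938) = 1/(4 - 9938) = 1/(-9934) = -1/9934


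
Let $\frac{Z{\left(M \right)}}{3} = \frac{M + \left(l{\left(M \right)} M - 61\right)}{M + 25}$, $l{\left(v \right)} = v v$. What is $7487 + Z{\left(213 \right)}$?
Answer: $\frac{30773153}{238} \approx 1.293 \cdot 10^{5}$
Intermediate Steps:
$l{\left(v \right)} = v^{2}$
$Z{\left(M \right)} = \frac{3 \left(-61 + M + M^{3}\right)}{25 + M}$ ($Z{\left(M \right)} = 3 \frac{M + \left(M^{2} M - 61\right)}{M + 25} = 3 \frac{M + \left(M^{3} - 61\right)}{25 + M} = 3 \frac{M + \left(-61 + M^{3}\right)}{25 + M} = 3 \frac{-61 + M + M^{3}}{25 + M} = \frac{3 \left(-61 + M + M^{3}\right)}{25 + M}$)
$7487 + Z{\left(213 \right)} = 7487 + \frac{3 \left(-61 + 213 + 213^{3}\right)}{25 + 213} = 7487 + \frac{3 \left(-61 + 213 + 9663597\right)}{238} = 7487 + 3 \cdot \frac{1}{238} \cdot 9663749 = 7487 + \frac{28991247}{238} = \frac{30773153}{238}$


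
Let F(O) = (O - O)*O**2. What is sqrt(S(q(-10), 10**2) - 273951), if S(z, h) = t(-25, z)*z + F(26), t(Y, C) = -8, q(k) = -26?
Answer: I*sqrt(273743) ≈ 523.2*I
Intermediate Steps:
F(O) = 0 (F(O) = 0*O**2 = 0)
S(z, h) = -8*z (S(z, h) = -8*z + 0 = -8*z)
sqrt(S(q(-10), 10**2) - 273951) = sqrt(-8*(-26) - 273951) = sqrt(208 - 273951) = sqrt(-273743) = I*sqrt(273743)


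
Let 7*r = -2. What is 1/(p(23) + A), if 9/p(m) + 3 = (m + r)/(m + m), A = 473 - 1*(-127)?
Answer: 269/160434 ≈ 0.0016767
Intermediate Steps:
r = -2/7 (r = (⅐)*(-2) = -2/7 ≈ -0.28571)
A = 600 (A = 473 + 127 = 600)
p(m) = 9/(-3 + (-2/7 + m)/(2*m)) (p(m) = 9/(-3 + (m - 2/7)/(m + m)) = 9/(-3 + (-2/7 + m)/((2*m))) = 9/(-3 + (-2/7 + m)*(1/(2*m))) = 9/(-3 + (-2/7 + m)/(2*m)))
1/(p(23) + A) = 1/(-126*23/(2 + 35*23) + 600) = 1/(-126*23/(2 + 805) + 600) = 1/(-126*23/807 + 600) = 1/(-126*23*1/807 + 600) = 1/(-966/269 + 600) = 1/(160434/269) = 269/160434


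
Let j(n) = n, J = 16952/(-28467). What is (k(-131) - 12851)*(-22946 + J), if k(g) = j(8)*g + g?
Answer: 9164686898020/28467 ≈ 3.2194e+8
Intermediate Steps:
J = -16952/28467 (J = 16952*(-1/28467) = -16952/28467 ≈ -0.59550)
k(g) = 9*g (k(g) = 8*g + g = 9*g)
(k(-131) - 12851)*(-22946 + J) = (9*(-131) - 12851)*(-22946 - 16952/28467) = (-1179 - 12851)*(-653220734/28467) = -14030*(-653220734/28467) = 9164686898020/28467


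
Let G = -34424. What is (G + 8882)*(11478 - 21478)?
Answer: 255420000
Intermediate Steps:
(G + 8882)*(11478 - 21478) = (-34424 + 8882)*(11478 - 21478) = -25542*(-10000) = 255420000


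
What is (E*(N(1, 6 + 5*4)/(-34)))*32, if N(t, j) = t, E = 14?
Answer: -224/17 ≈ -13.176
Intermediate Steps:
(E*(N(1, 6 + 5*4)/(-34)))*32 = (14*(1/(-34)))*32 = (14*(1*(-1/34)))*32 = (14*(-1/34))*32 = -7/17*32 = -224/17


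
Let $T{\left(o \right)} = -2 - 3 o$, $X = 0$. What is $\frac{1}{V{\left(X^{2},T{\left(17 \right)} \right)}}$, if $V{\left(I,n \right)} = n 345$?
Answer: $- \frac{1}{18285} \approx -5.469 \cdot 10^{-5}$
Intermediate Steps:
$V{\left(I,n \right)} = 345 n$
$\frac{1}{V{\left(X^{2},T{\left(17 \right)} \right)}} = \frac{1}{345 \left(-2 - 51\right)} = \frac{1}{345 \left(-53\right)} = \frac{1}{-18285} = - \frac{1}{18285}$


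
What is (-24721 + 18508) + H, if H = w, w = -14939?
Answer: -21152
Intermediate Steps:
H = -14939
(-24721 + 18508) + H = (-24721 + 18508) - 14939 = -6213 - 14939 = -21152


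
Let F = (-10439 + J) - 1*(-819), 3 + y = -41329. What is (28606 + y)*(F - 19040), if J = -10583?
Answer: 499406418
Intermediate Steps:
y = -41332 (y = -3 - 41329 = -41332)
F = -20203 (F = (-10439 - 10583) - 1*(-819) = -21022 + 819 = -20203)
(28606 + y)*(F - 19040) = (28606 - 41332)*(-20203 - 19040) = -12726*(-39243) = 499406418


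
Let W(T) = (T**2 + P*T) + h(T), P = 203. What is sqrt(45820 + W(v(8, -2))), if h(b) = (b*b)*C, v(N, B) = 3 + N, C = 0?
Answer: sqrt(48174) ≈ 219.49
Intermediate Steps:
h(b) = 0 (h(b) = (b*b)*0 = b**2*0 = 0)
W(T) = T**2 + 203*T (W(T) = (T**2 + 203*T) + 0 = T**2 + 203*T)
sqrt(45820 + W(v(8, -2))) = sqrt(45820 + (3 + 8)*(203 + (3 + 8))) = sqrt(45820 + 11*(203 + 11)) = sqrt(45820 + 11*214) = sqrt(45820 + 2354) = sqrt(48174)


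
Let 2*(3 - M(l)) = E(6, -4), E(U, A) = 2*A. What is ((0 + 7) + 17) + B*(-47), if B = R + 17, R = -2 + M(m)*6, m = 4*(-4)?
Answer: -2655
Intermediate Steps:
m = -16
M(l) = 7 (M(l) = 3 - (-4) = 3 - ½*(-8) = 3 + 4 = 7)
R = 40 (R = -2 + 7*6 = -2 + 42 = 40)
B = 57 (B = 40 + 17 = 57)
((0 + 7) + 17) + B*(-47) = ((0 + 7) + 17) + 57*(-47) = (7 + 17) - 2679 = 24 - 2679 = -2655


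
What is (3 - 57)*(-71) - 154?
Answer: 3680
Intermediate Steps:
(3 - 57)*(-71) - 154 = -54*(-71) - 154 = 3834 - 154 = 3680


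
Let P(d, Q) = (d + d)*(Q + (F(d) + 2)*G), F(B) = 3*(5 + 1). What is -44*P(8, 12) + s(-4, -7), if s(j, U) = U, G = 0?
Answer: -8455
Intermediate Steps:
F(B) = 18 (F(B) = 3*6 = 18)
P(d, Q) = 2*Q*d (P(d, Q) = (d + d)*(Q + (18 + 2)*0) = (2*d)*(Q + 20*0) = (2*d)*(Q + 0) = (2*d)*Q = 2*Q*d)
-44*P(8, 12) + s(-4, -7) = -88*12*8 - 7 = -44*192 - 7 = -8448 - 7 = -8455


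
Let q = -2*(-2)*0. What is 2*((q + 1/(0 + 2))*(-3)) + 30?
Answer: 27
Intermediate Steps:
q = 0 (q = 4*0 = 0)
2*((q + 1/(0 + 2))*(-3)) + 30 = 2*((0 + 1/(0 + 2))*(-3)) + 30 = 2*((0 + 1/2)*(-3)) + 30 = 2*((0 + ½)*(-3)) + 30 = 2*((½)*(-3)) + 30 = 2*(-3/2) + 30 = -3 + 30 = 27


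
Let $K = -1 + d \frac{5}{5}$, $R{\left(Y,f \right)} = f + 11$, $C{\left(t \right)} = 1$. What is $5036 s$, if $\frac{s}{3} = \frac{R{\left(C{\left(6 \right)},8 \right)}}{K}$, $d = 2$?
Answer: $287052$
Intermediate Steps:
$R{\left(Y,f \right)} = 11 + f$
$K = 1$ ($K = -1 + 2 \cdot \frac{5}{5} = -1 + 2 \cdot 5 \cdot \frac{1}{5} = -1 + 2 \cdot 1 = -1 + 2 = 1$)
$s = 57$ ($s = 3 \frac{11 + 8}{1} = 3 \cdot 19 \cdot 1 = 3 \cdot 19 = 57$)
$5036 s = 5036 \cdot 57 = 287052$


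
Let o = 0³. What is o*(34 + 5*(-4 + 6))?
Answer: 0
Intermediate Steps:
o = 0
o*(34 + 5*(-4 + 6)) = 0*(34 + 5*(-4 + 6)) = 0*(34 + 5*2) = 0*(34 + 10) = 0*44 = 0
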